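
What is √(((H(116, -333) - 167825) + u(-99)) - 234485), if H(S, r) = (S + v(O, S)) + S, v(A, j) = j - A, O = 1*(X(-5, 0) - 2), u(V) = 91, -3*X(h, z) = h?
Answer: 2*I*√904209/3 ≈ 633.93*I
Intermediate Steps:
X(h, z) = -h/3
O = -⅓ (O = 1*(-⅓*(-5) - 2) = 1*(5/3 - 2) = 1*(-⅓) = -⅓ ≈ -0.33333)
H(S, r) = ⅓ + 3*S (H(S, r) = (S + (S - 1*(-⅓))) + S = (S + (S + ⅓)) + S = (S + (⅓ + S)) + S = (⅓ + 2*S) + S = ⅓ + 3*S)
√(((H(116, -333) - 167825) + u(-99)) - 234485) = √((((⅓ + 3*116) - 167825) + 91) - 234485) = √((((⅓ + 348) - 167825) + 91) - 234485) = √(((1045/3 - 167825) + 91) - 234485) = √((-502430/3 + 91) - 234485) = √(-502157/3 - 234485) = √(-1205612/3) = 2*I*√904209/3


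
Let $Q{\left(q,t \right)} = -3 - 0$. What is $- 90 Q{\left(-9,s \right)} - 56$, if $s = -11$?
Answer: $214$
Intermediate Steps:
$Q{\left(q,t \right)} = -3$ ($Q{\left(q,t \right)} = -3 + 0 = -3$)
$- 90 Q{\left(-9,s \right)} - 56 = \left(-90\right) \left(-3\right) - 56 = 270 - 56 = 214$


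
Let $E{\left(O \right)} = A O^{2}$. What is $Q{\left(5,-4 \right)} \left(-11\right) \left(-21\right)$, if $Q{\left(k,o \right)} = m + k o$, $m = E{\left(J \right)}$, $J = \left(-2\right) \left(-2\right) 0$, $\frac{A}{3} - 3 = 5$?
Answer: $-4620$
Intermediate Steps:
$A = 24$ ($A = 9 + 3 \cdot 5 = 9 + 15 = 24$)
$J = 0$ ($J = 4 \cdot 0 = 0$)
$E{\left(O \right)} = 24 O^{2}$
$m = 0$ ($m = 24 \cdot 0^{2} = 24 \cdot 0 = 0$)
$Q{\left(k,o \right)} = k o$ ($Q{\left(k,o \right)} = 0 + k o = k o$)
$Q{\left(5,-4 \right)} \left(-11\right) \left(-21\right) = 5 \left(-4\right) \left(-11\right) \left(-21\right) = \left(-20\right) \left(-11\right) \left(-21\right) = 220 \left(-21\right) = -4620$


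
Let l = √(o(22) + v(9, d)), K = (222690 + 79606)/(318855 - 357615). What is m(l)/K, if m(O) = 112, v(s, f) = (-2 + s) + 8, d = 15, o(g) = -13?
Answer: -542640/37787 ≈ -14.360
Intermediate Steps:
K = -37787/4845 (K = 302296/(-38760) = 302296*(-1/38760) = -37787/4845 ≈ -7.7992)
v(s, f) = 6 + s
l = √2 (l = √(-13 + (6 + 9)) = √(-13 + 15) = √2 ≈ 1.4142)
m(l)/K = 112/(-37787/4845) = 112*(-4845/37787) = -542640/37787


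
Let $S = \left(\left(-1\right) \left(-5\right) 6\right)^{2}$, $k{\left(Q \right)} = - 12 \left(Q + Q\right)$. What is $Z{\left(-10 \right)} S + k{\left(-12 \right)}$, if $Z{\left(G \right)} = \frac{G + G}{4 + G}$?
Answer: $3288$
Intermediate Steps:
$Z{\left(G \right)} = \frac{2 G}{4 + G}$
$k{\left(Q \right)} = - 24 Q$ ($k{\left(Q \right)} = - 12 \cdot 2 Q = - 24 Q$)
$S = 900$ ($S = \left(5 \cdot 6\right)^{2} = 30^{2} = 900$)
$Z{\left(-10 \right)} S + k{\left(-12 \right)} = 2 \left(-10\right) \frac{1}{4 - 10} \cdot 900 - -288 = 2 \left(-10\right) \frac{1}{-6} \cdot 900 + 288 = 2 \left(-10\right) \left(- \frac{1}{6}\right) 900 + 288 = \frac{10}{3} \cdot 900 + 288 = 3000 + 288 = 3288$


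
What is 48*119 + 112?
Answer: 5824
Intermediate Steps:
48*119 + 112 = 5712 + 112 = 5824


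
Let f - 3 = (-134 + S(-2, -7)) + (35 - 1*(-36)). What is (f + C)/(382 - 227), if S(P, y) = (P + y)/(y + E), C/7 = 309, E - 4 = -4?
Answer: 2946/217 ≈ 13.576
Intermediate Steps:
E = 0 (E = 4 - 4 = 0)
C = 2163 (C = 7*309 = 2163)
S(P, y) = (P + y)/y (S(P, y) = (P + y)/(y + 0) = (P + y)/y)
f = -411/7 (f = 3 + ((-134 + (-2 - 7)/(-7)) + (35 - 1*(-36))) = 3 + ((-134 - 1/7*(-9)) + (35 + 36)) = 3 + ((-134 + 9/7) + 71) = 3 + (-929/7 + 71) = 3 - 432/7 = -411/7 ≈ -58.714)
(f + C)/(382 - 227) = (-411/7 + 2163)/(382 - 227) = (14730/7)/155 = (14730/7)*(1/155) = 2946/217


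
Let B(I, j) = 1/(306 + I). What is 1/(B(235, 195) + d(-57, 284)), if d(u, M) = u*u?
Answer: 541/1757710 ≈ 0.00030779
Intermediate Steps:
d(u, M) = u²
1/(B(235, 195) + d(-57, 284)) = 1/(1/(306 + 235) + (-57)²) = 1/(1/541 + 3249) = 1/(1757710/541) = 541/1757710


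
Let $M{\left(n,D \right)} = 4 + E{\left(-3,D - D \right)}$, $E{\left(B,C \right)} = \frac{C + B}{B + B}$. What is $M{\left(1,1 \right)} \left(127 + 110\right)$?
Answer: $\frac{2133}{2} \approx 1066.5$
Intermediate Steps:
$E{\left(B,C \right)} = \frac{B + C}{2 B}$
$M{\left(n,D \right)} = \frac{9}{2}$ ($M{\left(n,D \right)} = 4 + \frac{-3 + \left(D - D\right)}{2 \left(-3\right)} = 4 + \frac{1}{2} \left(- \frac{1}{3}\right) \left(-3 + 0\right) = 4 + \frac{1}{2} \left(- \frac{1}{3}\right) \left(-3\right) = 4 + \frac{1}{2} = \frac{9}{2}$)
$M{\left(1,1 \right)} \left(127 + 110\right) = \frac{9 \left(127 + 110\right)}{2} = \frac{9}{2} \cdot 237 = \frac{2133}{2}$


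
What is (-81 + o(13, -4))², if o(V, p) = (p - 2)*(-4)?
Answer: 3249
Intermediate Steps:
o(V, p) = 8 - 4*p (o(V, p) = (-2 + p)*(-4) = 8 - 4*p)
(-81 + o(13, -4))² = (-81 + (8 - 4*(-4)))² = (-81 + (8 + 16))² = (-81 + 24)² = (-57)² = 3249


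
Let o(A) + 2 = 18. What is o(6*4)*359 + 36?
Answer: 5780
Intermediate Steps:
o(A) = 16 (o(A) = -2 + 18 = 16)
o(6*4)*359 + 36 = 16*359 + 36 = 5744 + 36 = 5780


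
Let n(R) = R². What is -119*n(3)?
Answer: -1071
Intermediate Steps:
-119*n(3) = -119*3² = -119*9 = -1071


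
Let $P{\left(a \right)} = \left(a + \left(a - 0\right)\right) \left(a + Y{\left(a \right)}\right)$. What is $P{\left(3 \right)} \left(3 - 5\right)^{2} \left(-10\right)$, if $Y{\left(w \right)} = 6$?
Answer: $-2160$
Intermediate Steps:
$P{\left(a \right)} = 2 a \left(6 + a\right)$ ($P{\left(a \right)} = \left(a + \left(a - 0\right)\right) \left(a + 6\right) = \left(a + \left(a + 0\right)\right) \left(6 + a\right) = \left(a + a\right) \left(6 + a\right) = 2 a \left(6 + a\right)$)
$P{\left(3 \right)} \left(3 - 5\right)^{2} \left(-10\right) = 2 \cdot 3 \left(6 + 3\right) \left(3 - 5\right)^{2} \left(-10\right) = 2 \cdot 3 \cdot 9 \left(-2\right)^{2} \left(-10\right) = 54 \cdot 4 \left(-10\right) = 216 \left(-10\right) = -2160$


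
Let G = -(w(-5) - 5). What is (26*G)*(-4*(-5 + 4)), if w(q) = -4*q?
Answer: -1560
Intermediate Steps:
G = -15 (G = -(-4*(-5) - 5) = -(20 - 5) = -1*15 = -15)
(26*G)*(-4*(-5 + 4)) = (26*(-15))*(-4*(-5 + 4)) = -(-1560)*(-1) = -390*4 = -1560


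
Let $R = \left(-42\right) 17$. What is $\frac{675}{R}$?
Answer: $- \frac{225}{238} \approx -0.94538$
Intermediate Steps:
$R = -714$
$\frac{675}{R} = \frac{675}{-714} = 675 \left(- \frac{1}{714}\right) = - \frac{225}{238}$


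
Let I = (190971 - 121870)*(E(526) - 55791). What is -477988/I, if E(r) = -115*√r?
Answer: 620172756/4990826684917 - 1278340*√526/4990826684917 ≈ 0.00011839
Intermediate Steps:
I = -3855213891 - 7946615*√526 (I = (190971 - 121870)*(-115*√526 - 55791) = 69101*(-55791 - 115*√526) = -3855213891 - 7946615*√526 ≈ -4.0375e+9)
-477988/I = -477988/(-3855213891 - 7946615*√526)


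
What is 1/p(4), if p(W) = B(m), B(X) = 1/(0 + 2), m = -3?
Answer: 2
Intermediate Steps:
B(X) = ½ (B(X) = 1/2 = ½)
p(W) = ½
1/p(4) = 1/(½) = 2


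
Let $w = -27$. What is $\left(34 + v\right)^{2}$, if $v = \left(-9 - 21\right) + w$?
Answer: $529$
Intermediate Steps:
$v = -57$ ($v = \left(-9 - 21\right) - 27 = -30 - 27 = -57$)
$\left(34 + v\right)^{2} = \left(34 - 57\right)^{2} = \left(-23\right)^{2} = 529$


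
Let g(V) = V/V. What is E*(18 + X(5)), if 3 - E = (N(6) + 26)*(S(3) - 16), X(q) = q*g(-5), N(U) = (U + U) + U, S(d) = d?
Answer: 13225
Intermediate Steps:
g(V) = 1
N(U) = 3*U (N(U) = 2*U + U = 3*U)
X(q) = q (X(q) = q*1 = q)
E = 575 (E = 3 - (3*6 + 26)*(3 - 16) = 3 - (18 + 26)*(-13) = 3 - 44*(-13) = 3 - 1*(-572) = 3 + 572 = 575)
E*(18 + X(5)) = 575*(18 + 5) = 575*23 = 13225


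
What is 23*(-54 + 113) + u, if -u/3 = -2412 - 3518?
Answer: 19147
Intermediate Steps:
u = 17790 (u = -3*(-2412 - 3518) = -3*(-5930) = 17790)
23*(-54 + 113) + u = 23*(-54 + 113) + 17790 = 23*59 + 17790 = 1357 + 17790 = 19147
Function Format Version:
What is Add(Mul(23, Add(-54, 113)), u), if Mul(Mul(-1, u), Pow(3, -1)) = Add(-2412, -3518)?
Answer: 19147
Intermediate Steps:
u = 17790 (u = Mul(-3, Add(-2412, -3518)) = Mul(-3, -5930) = 17790)
Add(Mul(23, Add(-54, 113)), u) = Add(Mul(23, Add(-54, 113)), 17790) = Add(Mul(23, 59), 17790) = Add(1357, 17790) = 19147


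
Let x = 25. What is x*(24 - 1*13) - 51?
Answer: 224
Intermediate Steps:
x*(24 - 1*13) - 51 = 25*(24 - 1*13) - 51 = 25*(24 - 13) - 51 = 25*11 - 51 = 275 - 51 = 224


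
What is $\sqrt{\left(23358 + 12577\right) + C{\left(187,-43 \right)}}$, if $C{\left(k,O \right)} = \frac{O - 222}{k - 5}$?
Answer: $\frac{\sqrt{1190262710}}{182} \approx 189.56$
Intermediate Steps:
$C{\left(k,O \right)} = \frac{-222 + O}{-5 + k}$
$\sqrt{\left(23358 + 12577\right) + C{\left(187,-43 \right)}} = \sqrt{\left(23358 + 12577\right) + \frac{-222 - 43}{-5 + 187}} = \sqrt{35935 + \frac{1}{182} \left(-265\right)} = \sqrt{35935 - \frac{265}{182}} = \sqrt{\frac{6539905}{182}} = \frac{\sqrt{1190262710}}{182}$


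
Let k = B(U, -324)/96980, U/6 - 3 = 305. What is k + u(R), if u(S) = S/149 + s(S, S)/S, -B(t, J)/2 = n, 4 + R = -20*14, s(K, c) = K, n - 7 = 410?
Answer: -6608283/7225010 ≈ -0.91464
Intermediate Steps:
n = 417 (n = 7 + 410 = 417)
U = 1848 (U = 18 + 6*305 = 18 + 1830 = 1848)
R = -284 (R = -4 - 20*14 = -4 - 280 = -284)
B(t, J) = -834 (B(t, J) = -2*417 = -834)
u(S) = 1 + S/149 (u(S) = S/149 + S/S = S*(1/149) + 1 = S/149 + 1 = 1 + S/149)
k = -417/48490 (k = -834/96980 = -834*1/96980 = -417/48490 ≈ -0.0085997)
k + u(R) = -417/48490 + (1 + (1/149)*(-284)) = -417/48490 + (1 - 284/149) = -417/48490 - 135/149 = -6608283/7225010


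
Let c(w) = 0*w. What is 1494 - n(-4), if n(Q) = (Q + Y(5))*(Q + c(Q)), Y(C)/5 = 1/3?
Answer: 4454/3 ≈ 1484.7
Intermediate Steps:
c(w) = 0
Y(C) = 5/3
n(Q) = Q*(5/3 + Q) (n(Q) = (Q + 5/3)*(Q + 0) = (5/3 + Q)*Q = Q*(5/3 + Q))
1494 - n(-4) = 1494 - (-4)*(5 + 3*(-4))/3 = 1494 - (-4)*(5 - 12)/3 = 1494 - (-4)*(-7)/3 = 1494 - 1*28/3 = 1494 - 28/3 = 4454/3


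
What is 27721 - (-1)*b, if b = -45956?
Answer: -18235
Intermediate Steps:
27721 - (-1)*b = 27721 - (-1)*(-45956) = 27721 - 1*45956 = 27721 - 45956 = -18235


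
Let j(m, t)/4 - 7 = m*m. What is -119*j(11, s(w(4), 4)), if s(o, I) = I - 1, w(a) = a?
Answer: -60928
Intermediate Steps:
s(o, I) = -1 + I
j(m, t) = 28 + 4*m² (j(m, t) = 28 + 4*(m*m) = 28 + 4*m²)
-119*j(11, s(w(4), 4)) = -119*(28 + 4*11²) = -119*(28 + 4*121) = -119*(28 + 484) = -119*512 = -60928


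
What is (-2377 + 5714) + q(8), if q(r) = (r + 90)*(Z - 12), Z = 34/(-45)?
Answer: 93913/45 ≈ 2087.0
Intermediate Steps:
Z = -34/45 (Z = 34*(-1/45) = -34/45 ≈ -0.75556)
q(r) = -1148 - 574*r/45 (q(r) = (r + 90)*(-34/45 - 12) = (90 + r)*(-574/45) = -1148 - 574*r/45)
(-2377 + 5714) + q(8) = (-2377 + 5714) + (-1148 - 574/45*8) = 3337 + (-1148 - 4592/45) = 3337 - 56252/45 = 93913/45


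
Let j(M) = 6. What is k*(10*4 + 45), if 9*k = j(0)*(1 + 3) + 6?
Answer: 850/3 ≈ 283.33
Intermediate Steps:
k = 10/3 (k = (6*(1 + 3) + 6)/9 = (6*4 + 6)/9 = (24 + 6)/9 = (⅑)*30 = 10/3 ≈ 3.3333)
k*(10*4 + 45) = 10*(10*4 + 45)/3 = 10*(40 + 45)/3 = (10/3)*85 = 850/3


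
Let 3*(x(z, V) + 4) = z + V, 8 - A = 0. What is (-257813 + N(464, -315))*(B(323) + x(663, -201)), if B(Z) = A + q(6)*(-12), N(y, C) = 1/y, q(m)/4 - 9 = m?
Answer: 33614689911/232 ≈ 1.4489e+8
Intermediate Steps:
A = 8 (A = 8 - 1*0 = 8 + 0 = 8)
x(z, V) = -4 + V/3 + z/3 (x(z, V) = -4 + (z + V)/3 = -4 + (V + z)/3 = -4 + (V/3 + z/3) = -4 + V/3 + z/3)
q(m) = 36 + 4*m
B(Z) = -712 (B(Z) = 8 + (36 + 4*6)*(-12) = 8 + (36 + 24)*(-12) = 8 + 60*(-12) = 8 - 720 = -712)
(-257813 + N(464, -315))*(B(323) + x(663, -201)) = (-257813 + 1/464)*(-712 + (-4 + (⅓)*(-201) + (⅓)*663)) = (-257813 + 1/464)*(-712 + (-4 - 67 + 221)) = -119625231*(-712 + 150)/464 = -119625231/464*(-562) = 33614689911/232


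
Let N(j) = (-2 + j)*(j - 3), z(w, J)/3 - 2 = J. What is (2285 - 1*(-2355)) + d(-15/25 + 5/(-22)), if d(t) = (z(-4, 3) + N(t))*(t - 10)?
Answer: 5803734679/1331000 ≈ 4360.4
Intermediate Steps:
z(w, J) = 6 + 3*J
N(j) = (-3 + j)*(-2 + j) (N(j) = (-2 + j)*(-3 + j) = (-3 + j)*(-2 + j))
d(t) = (-10 + t)*(21 + t² - 5*t) (d(t) = ((6 + 3*3) + (6 + t² - 5*t))*(t - 10) = ((6 + 9) + (6 + t² - 5*t))*(-10 + t) = (15 + (6 + t² - 5*t))*(-10 + t) = (21 + t² - 5*t)*(-10 + t) = (-10 + t)*(21 + t² - 5*t))
(2285 - 1*(-2355)) + d(-15/25 + 5/(-22)) = (2285 - 1*(-2355)) + (-210 + (-15/25 + 5/(-22))³ - 15*(-15/25 + 5/(-22))² + 71*(-15/25 + 5/(-22))) = (2285 + 2355) + (-210 + (-15*1/25 + 5*(-1/22))³ - 15*(-15*1/25 + 5*(-1/22))² + 71*(-15*1/25 + 5*(-1/22))) = 4640 + (-210 + (-⅗ - 5/22)³ - 15*(-⅗ - 5/22)² + 71*(-⅗ - 5/22)) = 4640 + (-210 + (-91/110)³ - 15*(-91/110)² + 71*(-91/110)) = 4640 + (-210 - 753571/1331000 - 15*8281/12100 - 6461/110) = 4640 + (-210 - 753571/1331000 - 24843/2420 - 6461/110) = 4640 - 372105321/1331000 = 5803734679/1331000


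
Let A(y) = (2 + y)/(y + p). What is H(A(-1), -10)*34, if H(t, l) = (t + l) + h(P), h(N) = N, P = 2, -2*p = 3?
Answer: -1428/5 ≈ -285.60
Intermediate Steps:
p = -3/2 (p = -½*3 = -3/2 ≈ -1.5000)
A(y) = (2 + y)/(-3/2 + y) (A(y) = (2 + y)/(y - 3/2) = (2 + y)/(-3/2 + y))
H(t, l) = 2 + l + t (H(t, l) = (t + l) + 2 = (l + t) + 2 = 2 + l + t)
H(A(-1), -10)*34 = (2 - 10 + 2*(2 - 1)/(-3 + 2*(-1)))*34 = (2 - 10 + 2*1/(-3 - 2))*34 = (2 - 10 + 2*1/(-5))*34 = (2 - 10 + 2*(-⅕)*1)*34 = (2 - 10 - ⅖)*34 = -42/5*34 = -1428/5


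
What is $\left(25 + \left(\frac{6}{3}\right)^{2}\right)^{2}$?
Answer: $841$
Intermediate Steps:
$\left(25 + \left(\frac{6}{3}\right)^{2}\right)^{2} = \left(25 + \left(6 \cdot \frac{1}{3}\right)^{2}\right)^{2} = \left(25 + 2^{2}\right)^{2} = \left(25 + 4\right)^{2} = 29^{2} = 841$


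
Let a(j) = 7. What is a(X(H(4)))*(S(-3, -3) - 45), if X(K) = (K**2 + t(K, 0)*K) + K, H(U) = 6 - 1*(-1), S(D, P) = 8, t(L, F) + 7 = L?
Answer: -259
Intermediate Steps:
t(L, F) = -7 + L
H(U) = 7 (H(U) = 6 + 1 = 7)
X(K) = K + K**2 + K*(-7 + K) (X(K) = (K**2 + (-7 + K)*K) + K = (K**2 + K*(-7 + K)) + K = K + K**2 + K*(-7 + K))
a(X(H(4)))*(S(-3, -3) - 45) = 7*(8 - 45) = 7*(-37) = -259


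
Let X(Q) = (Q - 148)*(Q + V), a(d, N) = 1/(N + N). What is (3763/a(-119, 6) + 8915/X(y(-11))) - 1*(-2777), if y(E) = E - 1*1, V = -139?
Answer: 231614039/4832 ≈ 47933.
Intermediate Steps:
a(d, N) = 1/(2*N)
y(E) = -1 + E (y(E) = E - 1 = -1 + E)
X(Q) = (-148 + Q)*(-139 + Q) (X(Q) = (Q - 148)*(Q - 139) = (-148 + Q)*(-139 + Q))
(3763/a(-119, 6) + 8915/X(y(-11))) - 1*(-2777) = (3763/(((½)/6)) + 8915/(20572 + (-1 - 11)² - 287*(-1 - 11))) - 1*(-2777) = (3763/(((½)*(⅙))) + 8915/(20572 + (-12)² - 287*(-12))) + 2777 = (3763/(1/12) + 8915/(20572 + 144 + 3444)) + 2777 = (3763*12 + 8915/24160) + 2777 = (45156 + 8915*(1/24160)) + 2777 = (45156 + 1783/4832) + 2777 = 218195575/4832 + 2777 = 231614039/4832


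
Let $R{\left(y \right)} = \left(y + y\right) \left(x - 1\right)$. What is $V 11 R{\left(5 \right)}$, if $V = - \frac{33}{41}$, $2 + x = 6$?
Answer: $- \frac{10890}{41} \approx -265.61$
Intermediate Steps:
$x = 4$ ($x = -2 + 6 = 4$)
$R{\left(y \right)} = 6 y$ ($R{\left(y \right)} = \left(y + y\right) \left(4 - 1\right) = 2 y 3 = 6 y$)
$V = - \frac{33}{41}$ ($V = \left(-33\right) \frac{1}{41} = - \frac{33}{41} \approx -0.80488$)
$V 11 R{\left(5 \right)} = \left(- \frac{33}{41}\right) 11 \cdot 6 \cdot 5 = \left(- \frac{363}{41}\right) 30 = - \frac{10890}{41}$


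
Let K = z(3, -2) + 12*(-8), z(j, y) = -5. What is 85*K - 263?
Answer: -8848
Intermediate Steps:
K = -101 (K = -5 + 12*(-8) = -5 - 96 = -101)
85*K - 263 = 85*(-101) - 263 = -8585 - 263 = -8848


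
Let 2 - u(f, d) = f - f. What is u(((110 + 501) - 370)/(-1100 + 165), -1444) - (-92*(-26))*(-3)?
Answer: 7178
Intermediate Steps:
u(f, d) = 2 (u(f, d) = 2 - (f - f) = 2 - 1*0 = 2 + 0 = 2)
u(((110 + 501) - 370)/(-1100 + 165), -1444) - (-92*(-26))*(-3) = 2 - (-92*(-26))*(-3) = 2 - 2392*(-3) = 2 - 1*(-7176) = 2 + 7176 = 7178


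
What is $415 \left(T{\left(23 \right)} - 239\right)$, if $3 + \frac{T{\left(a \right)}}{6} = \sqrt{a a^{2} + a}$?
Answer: $-106655 + 2490 \sqrt{12190} \approx 1.6826 \cdot 10^{5}$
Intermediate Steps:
$T{\left(a \right)} = -18 + 6 \sqrt{a + a^{3}}$ ($T{\left(a \right)} = -18 + 6 \sqrt{a a^{2} + a} = -18 + 6 \sqrt{a^{3} + a} = -18 + 6 \sqrt{a + a^{3}}$)
$415 \left(T{\left(23 \right)} - 239\right) = 415 \left(\left(-18 + 6 \sqrt{23 + 23^{3}}\right) - 239\right) = 415 \left(\left(-18 + 6 \sqrt{23 + 12167}\right) - 239\right) = 415 \left(\left(-18 + 6 \sqrt{12190}\right) - 239\right) = 415 \left(-257 + 6 \sqrt{12190}\right) = -106655 + 2490 \sqrt{12190}$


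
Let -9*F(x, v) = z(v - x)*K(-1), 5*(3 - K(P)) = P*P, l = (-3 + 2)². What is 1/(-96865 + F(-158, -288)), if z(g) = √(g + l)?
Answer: -65383875/6333409060303 + 210*I*√129/6333409060303 ≈ -1.0324e-5 + 3.766e-10*I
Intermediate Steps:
l = 1 (l = (-1)² = 1)
K(P) = 3 - P²/5 (K(P) = 3 - P*P/5 = 3 - P²/5)
z(g) = √(1 + g) (z(g) = √(g + 1) = √(1 + g))
F(x, v) = -14*√(1 + v - x)/45 (F(x, v) = -√(1 + (v - x))*(3 - ⅕*(-1)²)/9 = -√(1 + v - x)*(3 - ⅕*1)/9 = -√(1 + v - x)*(3 - ⅕)/9 = -√(1 + v - x)*14/(9*5) = -14*√(1 + v - x)/45)
1/(-96865 + F(-158, -288)) = 1/(-96865 - 14*√(1 - 288 - 1*(-158))/45) = 1/(-96865 - 14*√(1 - 288 + 158)/45) = 1/(-96865 - 14*I*√129/45)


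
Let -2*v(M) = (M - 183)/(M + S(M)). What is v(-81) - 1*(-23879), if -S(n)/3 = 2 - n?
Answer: 119393/5 ≈ 23879.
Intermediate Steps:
S(n) = -6 + 3*n (S(n) = -3*(2 - n) = -6 + 3*n)
v(M) = -(-183 + M)/(2*(-6 + 4*M)) (v(M) = -(M - 183)/(2*(M + (-6 + 3*M))) = -(-183 + M)/(2*(-6 + 4*M)))
v(-81) - 1*(-23879) = (183 - 1*(-81))/(4*(-3 + 2*(-81))) - 1*(-23879) = (183 + 81)/(4*(-3 - 162)) + 23879 = (¼)*264/(-165) + 23879 = (¼)*(-1/165)*264 + 23879 = -⅖ + 23879 = 119393/5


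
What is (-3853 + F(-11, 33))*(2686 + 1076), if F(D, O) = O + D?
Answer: -14412222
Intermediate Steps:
F(D, O) = D + O
(-3853 + F(-11, 33))*(2686 + 1076) = (-3853 + (-11 + 33))*(2686 + 1076) = (-3853 + 22)*3762 = -3831*3762 = -14412222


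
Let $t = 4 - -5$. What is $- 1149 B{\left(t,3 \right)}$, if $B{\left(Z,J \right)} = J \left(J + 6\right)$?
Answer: $-31023$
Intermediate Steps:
$t = 9$ ($t = 4 + 5 = 9$)
$B{\left(Z,J \right)} = J \left(6 + J\right)$
$- 1149 B{\left(t,3 \right)} = - 1149 \cdot 3 \left(6 + 3\right) = - 1149 \cdot 3 \cdot 9 = \left(-1149\right) 27 = -31023$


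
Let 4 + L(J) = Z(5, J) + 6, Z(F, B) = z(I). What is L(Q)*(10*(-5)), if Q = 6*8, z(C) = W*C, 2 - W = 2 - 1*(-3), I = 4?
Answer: 500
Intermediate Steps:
W = -3 (W = 2 - (2 - 1*(-3)) = 2 - (2 + 3) = 2 - 1*5 = 2 - 5 = -3)
z(C) = -3*C
Z(F, B) = -12 (Z(F, B) = -3*4 = -12)
Q = 48
L(J) = -10 (L(J) = -4 + (-12 + 6) = -4 - 6 = -10)
L(Q)*(10*(-5)) = -100*(-5) = -10*(-50) = 500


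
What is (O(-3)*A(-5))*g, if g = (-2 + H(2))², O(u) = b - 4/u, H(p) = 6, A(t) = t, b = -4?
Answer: 640/3 ≈ 213.33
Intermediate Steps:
O(u) = -4 - 4/u
g = 16 (g = (-2 + 6)² = 4² = 16)
(O(-3)*A(-5))*g = ((-4 - 4/(-3))*(-5))*16 = ((-4 - 4*(-⅓))*(-5))*16 = ((-4 + 4/3)*(-5))*16 = -8/3*(-5)*16 = (40/3)*16 = 640/3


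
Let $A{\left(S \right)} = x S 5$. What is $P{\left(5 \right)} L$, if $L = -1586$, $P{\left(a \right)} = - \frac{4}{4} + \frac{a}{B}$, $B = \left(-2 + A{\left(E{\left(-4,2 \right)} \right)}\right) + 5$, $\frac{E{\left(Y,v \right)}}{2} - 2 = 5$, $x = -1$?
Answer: $\frac{114192}{67} \approx 1704.4$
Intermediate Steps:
$E{\left(Y,v \right)} = 14$ ($E{\left(Y,v \right)} = 4 + 2 \cdot 5 = 4 + 10 = 14$)
$A{\left(S \right)} = - 5 S$ ($A{\left(S \right)} = - S 5 = - 5 S$)
$B = -67$ ($B = \left(-2 - 70\right) + 5 = -72 + 5 = -67$)
$P{\left(a \right)} = -1 - \frac{a}{67}$ ($P{\left(a \right)} = - \frac{4}{4} + \frac{a}{-67} = \left(-4\right) \frac{1}{4} + a \left(- \frac{1}{67}\right) = -1 - \frac{a}{67}$)
$P{\left(5 \right)} L = \left(-1 - \frac{5}{67}\right) \left(-1586\right) = \left(- \frac{72}{67}\right) \left(-1586\right) = \frac{114192}{67}$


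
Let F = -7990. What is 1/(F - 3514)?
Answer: -1/11504 ≈ -8.6926e-5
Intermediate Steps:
1/(F - 3514) = 1/(-7990 - 3514) = 1/(-11504) = -1/11504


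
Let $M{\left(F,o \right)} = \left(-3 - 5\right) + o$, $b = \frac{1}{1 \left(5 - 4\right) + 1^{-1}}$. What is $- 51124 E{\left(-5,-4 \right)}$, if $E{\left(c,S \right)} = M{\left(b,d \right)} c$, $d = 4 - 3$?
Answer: $-1789340$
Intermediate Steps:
$d = 1$
$b = \frac{1}{2}$ ($b = \frac{1}{1 \cdot 1 + 1} = \frac{1}{1 + 1} = \frac{1}{2} \approx 0.5$)
$M{\left(F,o \right)} = -8 + o$
$E{\left(c,S \right)} = - 7 c$ ($E{\left(c,S \right)} = \left(-8 + 1\right) c = - 7 c$)
$- 51124 E{\left(-5,-4 \right)} = - 51124 \left(\left(-7\right) \left(-5\right)\right) = \left(-51124\right) 35 = -1789340$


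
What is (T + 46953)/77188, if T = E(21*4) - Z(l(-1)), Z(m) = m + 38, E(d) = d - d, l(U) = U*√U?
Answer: 46915/77188 + I/77188 ≈ 0.6078 + 1.2955e-5*I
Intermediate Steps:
l(U) = U^(3/2)
E(d) = 0
Z(m) = 38 + m
T = -38 + I (T = 0 - (38 + (-1)^(3/2)) = 0 - (38 - I) = 0 + (-38 + I) = -38 + I ≈ -38.0 + 1.0*I)
(T + 46953)/77188 = ((-38 + I) + 46953)/77188 = (46915 + I)*(1/77188) = 46915/77188 + I/77188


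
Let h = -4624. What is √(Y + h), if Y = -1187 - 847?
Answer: I*√6658 ≈ 81.597*I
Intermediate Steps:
Y = -2034
√(Y + h) = √(-2034 - 4624) = √(-6658) = I*√6658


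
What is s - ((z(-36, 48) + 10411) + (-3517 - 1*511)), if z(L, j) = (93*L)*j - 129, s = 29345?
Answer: 183795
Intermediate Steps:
z(L, j) = -129 + 93*L*j (z(L, j) = 93*L*j - 129 = -129 + 93*L*j)
s - ((z(-36, 48) + 10411) + (-3517 - 1*511)) = 29345 - (((-129 + 93*(-36)*48) + 10411) + (-3517 - 1*511)) = 29345 - (((-129 - 160704) + 10411) + (-3517 - 511)) = 29345 - ((-160833 + 10411) - 4028) = 29345 - (-150422 - 4028) = 29345 - 1*(-154450) = 29345 + 154450 = 183795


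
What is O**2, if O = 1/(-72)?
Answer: 1/5184 ≈ 0.00019290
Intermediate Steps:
O = -1/72 ≈ -0.013889
O**2 = (-1/72)**2 = 1/5184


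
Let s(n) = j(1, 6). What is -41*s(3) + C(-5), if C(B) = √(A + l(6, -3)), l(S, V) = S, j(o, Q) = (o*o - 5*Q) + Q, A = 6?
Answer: 943 + 2*√3 ≈ 946.46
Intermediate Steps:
j(o, Q) = o² - 4*Q (j(o, Q) = (o² - 5*Q) + Q = o² - 4*Q)
s(n) = -23 (s(n) = 1² - 4*6 = 1 - 24 = -23)
C(B) = 2*√3 (C(B) = √(6 + 6) = √12 = 2*√3)
-41*s(3) + C(-5) = -41*(-23) + 2*√3 = 943 + 2*√3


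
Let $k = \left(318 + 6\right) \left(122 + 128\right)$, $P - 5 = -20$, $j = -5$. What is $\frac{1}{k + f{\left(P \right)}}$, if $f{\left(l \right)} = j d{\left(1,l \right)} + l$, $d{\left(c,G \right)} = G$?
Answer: $\frac{1}{81060} \approx 1.2337 \cdot 10^{-5}$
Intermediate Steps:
$P = -15$ ($P = 5 - 20 = -15$)
$f{\left(l \right)} = - 4 l$ ($f{\left(l \right)} = - 5 l + l = - 4 l$)
$k = 81000$ ($k = 324 \cdot 250 = 81000$)
$\frac{1}{k + f{\left(P \right)}} = \frac{1}{81000 - -60} = \frac{1}{81000 + 60} = \frac{1}{81060}$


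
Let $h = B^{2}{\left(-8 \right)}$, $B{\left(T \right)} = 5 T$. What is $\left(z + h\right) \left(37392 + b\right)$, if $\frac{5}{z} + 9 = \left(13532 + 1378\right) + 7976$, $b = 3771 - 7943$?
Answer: $\frac{1215958470100}{22877} \approx 5.3152 \cdot 10^{7}$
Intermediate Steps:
$b = -4172$ ($b = 3771 - 7943 = -4172$)
$z = \frac{5}{22877}$ ($z = \frac{5}{-9 + \left(\left(13532 + 1378\right) + 7976\right)} = \frac{5}{-9 + \left(14910 + 7976\right)} = \frac{5}{-9 + 22886} = \frac{5}{22877} \approx 0.00021856$)
$h = 1600$ ($h = \left(5 \left(-8\right)\right)^{2} = \left(-40\right)^{2} = 1600$)
$\left(z + h\right) \left(37392 + b\right) = \left(\frac{5}{22877} + 1600\right) \left(37392 - 4172\right) = \frac{36603205}{22877} \cdot 33220 = \frac{1215958470100}{22877}$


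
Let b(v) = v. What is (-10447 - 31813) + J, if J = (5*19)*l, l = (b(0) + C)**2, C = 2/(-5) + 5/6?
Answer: -7603589/180 ≈ -42242.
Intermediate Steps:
C = 13/30 (C = 2*(-1/5) + 5*(1/6) = -2/5 + 5/6 = 13/30 ≈ 0.43333)
l = 169/900 (l = (0 + 13/30)**2 = (13/30)**2 = 169/900 ≈ 0.18778)
J = 3211/180 (J = (5*19)*(169/900) = 95*(169/900) = 3211/180 ≈ 17.839)
(-10447 - 31813) + J = (-10447 - 31813) + 3211/180 = -42260 + 3211/180 = -7603589/180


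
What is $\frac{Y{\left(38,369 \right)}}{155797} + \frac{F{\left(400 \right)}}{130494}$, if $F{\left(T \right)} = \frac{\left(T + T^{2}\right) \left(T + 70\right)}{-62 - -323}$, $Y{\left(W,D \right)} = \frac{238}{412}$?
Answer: $\frac{1209760122814573}{546546813260994} \approx 2.2135$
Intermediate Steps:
$Y{\left(W,D \right)} = \frac{119}{206}$ ($Y{\left(W,D \right)} = 238 \cdot \frac{1}{412} = \frac{119}{206}$)
$F{\left(T \right)} = \frac{\left(70 + T\right) \left(T + T^{2}\right)}{261}$ ($F{\left(T \right)} = \frac{\left(T + T^{2}\right) \left(70 + T\right)}{-62 + 323} = \frac{\left(70 + T\right) \left(T + T^{2}\right)}{261}$)
$\frac{Y{\left(38,369 \right)}}{155797} + \frac{F{\left(400 \right)}}{130494} = \frac{119}{206 \cdot 155797} + \frac{\frac{1}{261} \cdot 400 \left(70 + 400^{2} + 71 \cdot 400\right)}{130494} = \frac{119}{206} \cdot \frac{1}{155797} + \frac{1}{261} \cdot 400 \left(70 + 160000 + 28400\right) \frac{1}{130494} = \frac{119}{32094182} + \frac{1}{261} \cdot 400 \cdot 188470 \cdot \frac{1}{130494} = \frac{119}{32094182} + \frac{75388000}{261} \cdot \frac{1}{130494} = \frac{119}{32094182} + \frac{37694000}{17029467} = \frac{1209760122814573}{546546813260994}$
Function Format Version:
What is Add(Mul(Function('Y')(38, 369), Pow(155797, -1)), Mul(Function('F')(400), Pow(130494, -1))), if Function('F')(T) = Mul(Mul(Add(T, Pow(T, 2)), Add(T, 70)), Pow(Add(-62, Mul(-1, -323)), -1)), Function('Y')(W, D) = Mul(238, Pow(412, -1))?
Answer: Rational(1209760122814573, 546546813260994) ≈ 2.2135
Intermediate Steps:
Function('Y')(W, D) = Rational(119, 206) (Function('Y')(W, D) = Mul(238, Rational(1, 412)) = Rational(119, 206))
Function('F')(T) = Mul(Rational(1, 261), Add(70, T), Add(T, Pow(T, 2))) (Function('F')(T) = Mul(Mul(Add(T, Pow(T, 2)), Add(70, T)), Pow(Add(-62, 323), -1)) = Mul(Mul(Add(70, T), Add(T, Pow(T, 2))), Pow(261, -1)) = Mul(Mul(Add(70, T), Add(T, Pow(T, 2))), Rational(1, 261)) = Mul(Rational(1, 261), Add(70, T), Add(T, Pow(T, 2))))
Add(Mul(Function('Y')(38, 369), Pow(155797, -1)), Mul(Function('F')(400), Pow(130494, -1))) = Add(Mul(Rational(119, 206), Pow(155797, -1)), Mul(Mul(Rational(1, 261), 400, Add(70, Pow(400, 2), Mul(71, 400))), Pow(130494, -1))) = Add(Mul(Rational(119, 206), Rational(1, 155797)), Mul(Mul(Rational(1, 261), 400, Add(70, 160000, 28400)), Rational(1, 130494))) = Add(Rational(119, 32094182), Mul(Mul(Rational(1, 261), 400, 188470), Rational(1, 130494))) = Add(Rational(119, 32094182), Mul(Rational(75388000, 261), Rational(1, 130494))) = Add(Rational(119, 32094182), Rational(37694000, 17029467)) = Rational(1209760122814573, 546546813260994)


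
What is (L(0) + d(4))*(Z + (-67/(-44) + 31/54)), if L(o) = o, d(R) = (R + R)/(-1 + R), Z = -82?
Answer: -189850/891 ≈ -213.08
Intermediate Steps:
d(R) = 2*R/(-1 + R) (d(R) = (2*R)/(-1 + R) = 2*R/(-1 + R))
(L(0) + d(4))*(Z + (-67/(-44) + 31/54)) = (0 + 2*4/(-1 + 4))*(-82 + (-67/(-44) + 31/54)) = (0 + 2*4/3)*(-82 + (-67*(-1/44) + 31*(1/54))) = (0 + 2*4*(⅓))*(-82 + (67/44 + 31/54)) = (0 + 8/3)*(-82 + 2491/1188) = (8/3)*(-94925/1188) = -189850/891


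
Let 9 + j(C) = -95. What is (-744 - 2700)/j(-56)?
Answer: 861/26 ≈ 33.115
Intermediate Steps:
j(C) = -104 (j(C) = -9 - 95 = -104)
(-744 - 2700)/j(-56) = (-744 - 2700)/(-104) = -3444*(-1/104) = 861/26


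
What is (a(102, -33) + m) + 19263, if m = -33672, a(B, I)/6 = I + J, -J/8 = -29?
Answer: -13215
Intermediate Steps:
J = 232 (J = -8*(-29) = 232)
a(B, I) = 1392 + 6*I (a(B, I) = 6*(I + 232) = 6*(232 + I) = 1392 + 6*I)
(a(102, -33) + m) + 19263 = ((1392 + 6*(-33)) - 33672) + 19263 = ((1392 - 198) - 33672) + 19263 = (1194 - 33672) + 19263 = -32478 + 19263 = -13215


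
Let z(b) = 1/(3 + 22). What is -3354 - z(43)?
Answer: -83851/25 ≈ -3354.0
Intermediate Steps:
z(b) = 1/25
-3354 - z(43) = -3354 - 1*1/25 = -3354 - 1/25 = -83851/25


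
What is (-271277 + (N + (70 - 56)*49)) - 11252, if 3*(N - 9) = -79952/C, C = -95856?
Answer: -5065397485/17973 ≈ -2.8183e+5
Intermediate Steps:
N = 166754/17973 (N = 9 + (-79952/(-95856))/3 = 9 + (-79952*(-1/95856))/3 = 9 + (1/3)*(4997/5991) = 9 + 4997/17973 = 166754/17973 ≈ 9.2780)
(-271277 + (N + (70 - 56)*49)) - 11252 = (-271277 + (166754/17973 + (70 - 56)*49)) - 11252 = (-271277 + (166754/17973 + 14*49)) - 11252 = (-271277 + (166754/17973 + 686)) - 11252 = (-271277 + 12496232/17973) - 11252 = -4863165289/17973 - 11252 = -5065397485/17973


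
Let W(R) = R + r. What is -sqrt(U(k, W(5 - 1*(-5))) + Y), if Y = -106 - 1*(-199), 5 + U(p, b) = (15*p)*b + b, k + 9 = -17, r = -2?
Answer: -12*I*sqrt(21) ≈ -54.991*I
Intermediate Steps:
W(R) = -2 + R (W(R) = R - 2 = -2 + R)
k = -26 (k = -9 - 17 = -26)
U(p, b) = -5 + b + 15*b*p (U(p, b) = -5 + ((15*p)*b + b) = -5 + (15*b*p + b) = -5 + (b + 15*b*p) = -5 + b + 15*b*p)
Y = 93 (Y = -106 + 199 = 93)
-sqrt(U(k, W(5 - 1*(-5))) + Y) = -sqrt((-5 + (-2 + (5 - 1*(-5))) + 15*(-2 + (5 - 1*(-5)))*(-26)) + 93) = -sqrt((-5 + (-2 + (5 + 5)) + 15*(-2 + (5 + 5))*(-26)) + 93) = -sqrt((-5 + (-2 + 10) + 15*(-2 + 10)*(-26)) + 93) = -sqrt((-5 + 8 + 15*8*(-26)) + 93) = -sqrt((-5 + 8 - 3120) + 93) = -sqrt(-3117 + 93) = -sqrt(-3024) = -12*I*sqrt(21)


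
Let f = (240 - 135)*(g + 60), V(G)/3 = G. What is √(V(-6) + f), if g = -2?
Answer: 2*√1518 ≈ 77.923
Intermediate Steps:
V(G) = 3*G
f = 6090 (f = (240 - 135)*(-2 + 60) = 105*58 = 6090)
√(V(-6) + f) = √(3*(-6) + 6090) = √(-18 + 6090) = √6072 = 2*√1518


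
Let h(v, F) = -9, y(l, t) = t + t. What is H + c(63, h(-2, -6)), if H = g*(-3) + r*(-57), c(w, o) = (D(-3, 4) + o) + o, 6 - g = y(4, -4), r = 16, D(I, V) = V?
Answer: -968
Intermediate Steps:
y(l, t) = 2*t
g = 14 (g = 6 - 2*(-4) = 6 - 1*(-8) = 6 + 8 = 14)
c(w, o) = 4 + 2*o (c(w, o) = (4 + o) + o = 4 + 2*o)
H = -954 (H = 14*(-3) + 16*(-57) = -42 - 912 = -954)
H + c(63, h(-2, -6)) = -954 + (4 + 2*(-9)) = -954 + (4 - 18) = -954 - 14 = -968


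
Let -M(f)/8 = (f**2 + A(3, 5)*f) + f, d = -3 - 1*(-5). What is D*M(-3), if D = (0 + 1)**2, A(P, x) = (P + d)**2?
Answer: 552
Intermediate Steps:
d = 2 (d = -3 + 5 = 2)
A(P, x) = (2 + P)**2 (A(P, x) = (P + 2)**2 = (2 + P)**2)
M(f) = -208*f - 8*f**2 (M(f) = -8*((f**2 + (2 + 3)**2*f) + f) = -8*((f**2 + 5**2*f) + f) = -8*((f**2 + 25*f) + f) = -8*(f**2 + 26*f) = -208*f - 8*f**2)
D = 1 (D = 1**2 = 1)
D*M(-3) = 1*(-8*(-3)*(26 - 3)) = 1*(-8*(-3)*23) = 1*552 = 552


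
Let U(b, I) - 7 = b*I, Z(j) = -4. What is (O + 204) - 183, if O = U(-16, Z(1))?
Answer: 92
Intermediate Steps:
U(b, I) = 7 + I*b (U(b, I) = 7 + b*I = 7 + I*b)
O = 71 (O = 7 - 4*(-16) = 7 + 64 = 71)
(O + 204) - 183 = (71 + 204) - 183 = 275 - 183 = 92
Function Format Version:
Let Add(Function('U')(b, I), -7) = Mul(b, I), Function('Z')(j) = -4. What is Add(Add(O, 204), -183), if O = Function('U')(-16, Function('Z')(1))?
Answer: 92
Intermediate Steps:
Function('U')(b, I) = Add(7, Mul(I, b)) (Function('U')(b, I) = Add(7, Mul(b, I)) = Add(7, Mul(I, b)))
O = 71 (O = Add(7, Mul(-4, -16)) = Add(7, 64) = 71)
Add(Add(O, 204), -183) = Add(Add(71, 204), -183) = Add(275, -183) = 92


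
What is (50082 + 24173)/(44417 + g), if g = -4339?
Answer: 74255/40078 ≈ 1.8528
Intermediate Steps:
(50082 + 24173)/(44417 + g) = (50082 + 24173)/(44417 - 4339) = 74255/40078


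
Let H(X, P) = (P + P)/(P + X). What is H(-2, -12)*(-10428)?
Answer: -125136/7 ≈ -17877.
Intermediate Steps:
H(X, P) = 2*P/(P + X) (H(X, P) = (2*P)/(P + X) = 2*P/(P + X))
H(-2, -12)*(-10428) = (2*(-12)/(-12 - 2))*(-10428) = (2*(-12)/(-14))*(-10428) = (2*(-12)*(-1/14))*(-10428) = (12/7)*(-10428) = -125136/7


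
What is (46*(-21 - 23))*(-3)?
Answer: 6072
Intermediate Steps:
(46*(-21 - 23))*(-3) = (46*(-44))*(-3) = -2024*(-3) = 6072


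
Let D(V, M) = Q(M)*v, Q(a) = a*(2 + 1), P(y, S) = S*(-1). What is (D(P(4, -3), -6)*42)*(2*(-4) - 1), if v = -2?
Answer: -13608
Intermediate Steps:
P(y, S) = -S
Q(a) = 3*a (Q(a) = a*3 = 3*a)
D(V, M) = -6*M (D(V, M) = (3*M)*(-2) = -6*M)
(D(P(4, -3), -6)*42)*(2*(-4) - 1) = (-6*(-6)*42)*(2*(-4) - 1) = (36*42)*(-8 - 1) = 1512*(-9) = -13608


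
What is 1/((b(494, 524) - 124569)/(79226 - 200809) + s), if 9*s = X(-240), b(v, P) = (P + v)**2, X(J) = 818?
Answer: 1094247/91249099 ≈ 0.011992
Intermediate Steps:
s = 818/9 (s = (1/9)*818 = 818/9 ≈ 90.889)
1/((b(494, 524) - 124569)/(79226 - 200809) + s) = 1/(((524 + 494)**2 - 124569)/(79226 - 200809) + 818/9) = 1/((1018**2 - 124569)/(-121583) + 818/9) = 1/((1036324 - 124569)*(-1/121583) + 818/9) = 1/(911755*(-1/121583) + 818/9) = 1/(-911755/121583 + 818/9) = 1/(91249099/1094247) = 1094247/91249099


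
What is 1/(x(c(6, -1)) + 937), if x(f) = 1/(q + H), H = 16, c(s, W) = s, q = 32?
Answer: 48/44977 ≈ 0.0010672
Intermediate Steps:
x(f) = 1/48 (x(f) = 1/(32 + 16) = 1/48)
1/(x(c(6, -1)) + 937) = 1/(1/48 + 937) = 1/(44977/48) = 48/44977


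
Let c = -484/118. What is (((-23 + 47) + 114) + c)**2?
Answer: 62410000/3481 ≈ 17929.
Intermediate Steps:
c = -242/59 (c = -484*1/118 = -242/59 ≈ -4.1017)
(((-23 + 47) + 114) + c)**2 = (((-23 + 47) + 114) - 242/59)**2 = ((24 + 114) - 242/59)**2 = (138 - 242/59)**2 = (7900/59)**2 = 62410000/3481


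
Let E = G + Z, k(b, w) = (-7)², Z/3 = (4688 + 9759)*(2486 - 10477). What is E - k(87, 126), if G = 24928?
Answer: -346313052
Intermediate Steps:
Z = -346337931 (Z = 3*((4688 + 9759)*(2486 - 10477)) = 3*(14447*(-7991)) = 3*(-115445977) = -346337931)
k(b, w) = 49
E = -346313003 (E = 24928 - 346337931 = -346313003)
E - k(87, 126) = -346313003 - 1*49 = -346313003 - 49 = -346313052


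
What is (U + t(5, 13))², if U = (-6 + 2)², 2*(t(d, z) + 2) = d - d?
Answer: 196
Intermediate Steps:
t(d, z) = -2 (t(d, z) = -2 + (d - d)/2 = -2 + (½)*0 = -2 + 0 = -2)
U = 16 (U = (-4)² = 16)
(U + t(5, 13))² = (16 - 2)² = 14² = 196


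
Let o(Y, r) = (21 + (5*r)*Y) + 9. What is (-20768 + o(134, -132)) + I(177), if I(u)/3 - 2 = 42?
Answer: -109046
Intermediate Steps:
I(u) = 132 (I(u) = 6 + 3*42 = 6 + 126 = 132)
o(Y, r) = 30 + 5*Y*r (o(Y, r) = (21 + 5*Y*r) + 9 = 30 + 5*Y*r)
(-20768 + o(134, -132)) + I(177) = (-20768 + (30 + 5*134*(-132))) + 132 = (-20768 + (30 - 88440)) + 132 = (-20768 - 88410) + 132 = -109178 + 132 = -109046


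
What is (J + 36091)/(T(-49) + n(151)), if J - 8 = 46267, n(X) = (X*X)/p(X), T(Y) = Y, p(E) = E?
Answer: 41183/51 ≈ 807.51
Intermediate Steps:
n(X) = X (n(X) = (X*X)/X = X²/X = X)
J = 46275 (J = 8 + 46267 = 46275)
(J + 36091)/(T(-49) + n(151)) = (46275 + 36091)/(-49 + 151) = 82366/102 = 82366*(1/102) = 41183/51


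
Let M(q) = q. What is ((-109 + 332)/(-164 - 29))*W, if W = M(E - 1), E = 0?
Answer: 223/193 ≈ 1.1554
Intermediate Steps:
W = -1 (W = 0 - 1 = -1)
((-109 + 332)/(-164 - 29))*W = ((-109 + 332)/(-164 - 29))*(-1) = (223/(-193))*(-1) = (223*(-1/193))*(-1) = -223/193*(-1) = 223/193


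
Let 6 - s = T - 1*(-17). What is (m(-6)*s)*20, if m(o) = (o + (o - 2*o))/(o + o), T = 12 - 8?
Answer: 0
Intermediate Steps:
T = 4
s = -15 (s = 6 - (4 - 1*(-17)) = 6 - (4 + 17) = 6 - 1*21 = 6 - 21 = -15)
m(o) = 0 (m(o) = (o - o)/((2*o)) = 0*(1/(2*o)) = 0)
(m(-6)*s)*20 = (0*(-15))*20 = 0*20 = 0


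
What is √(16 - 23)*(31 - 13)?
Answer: 18*I*√7 ≈ 47.624*I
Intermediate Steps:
√(16 - 23)*(31 - 13) = √(-7)*18 = (I*√7)*18 = 18*I*√7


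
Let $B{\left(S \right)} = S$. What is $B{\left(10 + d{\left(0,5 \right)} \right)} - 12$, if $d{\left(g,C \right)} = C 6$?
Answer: $28$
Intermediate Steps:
$d{\left(g,C \right)} = 6 C$
$B{\left(10 + d{\left(0,5 \right)} \right)} - 12 = \left(10 + 6 \cdot 5\right) - 12 = \left(10 + 30\right) - 12 = 40 - 12 = 28$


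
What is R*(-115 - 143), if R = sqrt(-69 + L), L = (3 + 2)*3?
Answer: -774*I*sqrt(6) ≈ -1895.9*I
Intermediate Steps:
L = 15 (L = 5*3 = 15)
R = 3*I*sqrt(6) (R = sqrt(-69 + 15) = sqrt(-54) = 3*I*sqrt(6) ≈ 7.3485*I)
R*(-115 - 143) = (3*I*sqrt(6))*(-115 - 143) = (3*I*sqrt(6))*(-258) = -774*I*sqrt(6)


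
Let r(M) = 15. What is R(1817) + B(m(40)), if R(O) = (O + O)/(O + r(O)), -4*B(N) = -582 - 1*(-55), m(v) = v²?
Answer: 30625/229 ≈ 133.73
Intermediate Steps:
B(N) = 527/4 (B(N) = -(-582 - 1*(-55))/4 = -(-582 + 55)/4 = -¼*(-527) = 527/4)
R(O) = 2*O/(15 + O) (R(O) = (O + O)/(O + 15) = (2*O)/(15 + O) = 2*O/(15 + O))
R(1817) + B(m(40)) = 2*1817/(15 + 1817) + 527/4 = 2*1817/1832 + 527/4 = 2*1817*(1/1832) + 527/4 = 1817/916 + 527/4 = 30625/229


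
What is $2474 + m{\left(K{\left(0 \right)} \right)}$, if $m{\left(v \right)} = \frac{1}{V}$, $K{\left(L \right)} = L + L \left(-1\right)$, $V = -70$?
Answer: $\frac{173179}{70} \approx 2474.0$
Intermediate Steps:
$K{\left(L \right)} = 0$ ($K{\left(L \right)} = L - L = 0$)
$m{\left(v \right)} = - \frac{1}{70}$ ($m{\left(v \right)} = \frac{1}{-70} = - \frac{1}{70}$)
$2474 + m{\left(K{\left(0 \right)} \right)} = 2474 - \frac{1}{70} = \frac{173179}{70}$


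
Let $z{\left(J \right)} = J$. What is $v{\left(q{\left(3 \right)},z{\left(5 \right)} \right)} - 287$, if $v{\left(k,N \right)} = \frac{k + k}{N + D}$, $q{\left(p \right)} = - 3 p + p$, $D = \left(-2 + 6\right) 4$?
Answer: $- \frac{2013}{7} \approx -287.57$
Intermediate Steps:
$D = 16$ ($D = 4 \cdot 4 = 16$)
$q{\left(p \right)} = - 2 p$
$v{\left(k,N \right)} = \frac{2 k}{16 + N}$ ($v{\left(k,N \right)} = \frac{k + k}{N + 16} = \frac{2 k}{16 + N}$)
$v{\left(q{\left(3 \right)},z{\left(5 \right)} \right)} - 287 = \frac{2 \left(\left(-2\right) 3\right)}{16 + 5} - 287 = 2 \left(-6\right) \frac{1}{21} - 287 = - \frac{4}{7} - 287 = - \frac{2013}{7}$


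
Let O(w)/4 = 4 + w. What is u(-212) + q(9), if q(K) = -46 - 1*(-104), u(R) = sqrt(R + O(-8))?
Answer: 58 + 2*I*sqrt(57) ≈ 58.0 + 15.1*I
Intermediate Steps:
O(w) = 16 + 4*w (O(w) = 4*(4 + w) = 16 + 4*w)
u(R) = sqrt(-16 + R) (u(R) = sqrt(R + (16 + 4*(-8))) = sqrt(R + (16 - 32)) = sqrt(R - 16) = sqrt(-16 + R))
q(K) = 58 (q(K) = -46 + 104 = 58)
u(-212) + q(9) = sqrt(-16 - 212) + 58 = sqrt(-228) + 58 = 2*I*sqrt(57) + 58 = 58 + 2*I*sqrt(57)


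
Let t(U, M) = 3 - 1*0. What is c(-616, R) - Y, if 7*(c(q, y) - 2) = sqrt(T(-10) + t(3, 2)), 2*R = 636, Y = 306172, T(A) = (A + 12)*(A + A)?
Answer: -306170 + I*sqrt(37)/7 ≈ -3.0617e+5 + 0.86897*I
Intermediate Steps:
t(U, M) = 3 (t(U, M) = 3 + 0 = 3)
T(A) = 2*A*(12 + A) (T(A) = (12 + A)*(2*A) = 2*A*(12 + A))
R = 318 (R = (1/2)*636 = 318)
c(q, y) = 2 + I*sqrt(37)/7 (c(q, y) = 2 + sqrt(2*(-10)*(12 - 10) + 3)/7 = 2 + sqrt(2*(-10)*2 + 3)/7 = 2 + sqrt(-40 + 3)/7 = 2 + sqrt(-37)/7 = 2 + (I*sqrt(37))/7 = 2 + I*sqrt(37)/7)
c(-616, R) - Y = (2 + I*sqrt(37)/7) - 1*306172 = (2 + I*sqrt(37)/7) - 306172 = -306170 + I*sqrt(37)/7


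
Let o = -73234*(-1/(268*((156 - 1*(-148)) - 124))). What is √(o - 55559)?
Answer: 7*I*√18323084290/4020 ≈ 235.71*I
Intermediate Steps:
o = 36617/24120 (o = -73234*(-1/(268*((156 + 148) - 124))) = -73234*(-1/(268*(304 - 124))) = -73234/((-268*180)) = -73234/(-48240) = -73234*(-1/48240) = 36617/24120 ≈ 1.5181)
√(o - 55559) = √(36617/24120 - 55559) = √(-1340046463/24120) = 7*I*√18323084290/4020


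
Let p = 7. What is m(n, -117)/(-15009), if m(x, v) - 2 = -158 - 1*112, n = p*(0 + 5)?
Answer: 268/15009 ≈ 0.017856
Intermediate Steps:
n = 35 (n = 7*(0 + 5) = 7*5 = 35)
m(x, v) = -268 (m(x, v) = 2 + (-158 - 1*112) = 2 + (-158 - 112) = 2 - 270 = -268)
m(n, -117)/(-15009) = -268/(-15009) = -268*(-1/15009) = 268/15009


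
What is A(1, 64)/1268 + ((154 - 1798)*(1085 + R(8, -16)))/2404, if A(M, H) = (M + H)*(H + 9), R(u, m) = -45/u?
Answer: -1119324755/1524136 ≈ -734.40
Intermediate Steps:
A(M, H) = (9 + H)*(H + M) (A(M, H) = (H + M)*(9 + H) = (9 + H)*(H + M))
A(1, 64)/1268 + ((154 - 1798)*(1085 + R(8, -16)))/2404 = (64**2 + 9*64 + 9*1 + 64*1)/1268 + ((154 - 1798)*(1085 - 45/8))/2404 = (4096 + 576 + 9 + 64)*(1/1268) - 1644*(1085 - 45*1/8)*(1/2404) = 4745*(1/1268) - 1644*(1085 - 45/8)*(1/2404) = 4745/1268 - 1644*8635/8*(1/2404) = 4745/1268 - 3548985/2*1/2404 = 4745/1268 - 3548985/4808 = -1119324755/1524136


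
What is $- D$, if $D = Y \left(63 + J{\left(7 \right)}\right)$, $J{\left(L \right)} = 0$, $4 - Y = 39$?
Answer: $2205$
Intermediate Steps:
$Y = -35$ ($Y = 4 - 39 = -35$)
$D = -2205$ ($D = - 35 \left(63 + 0\right) = \left(-35\right) 63 = -2205$)
$- D = \left(-1\right) \left(-2205\right) = 2205$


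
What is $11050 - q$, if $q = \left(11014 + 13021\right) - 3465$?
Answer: $-9520$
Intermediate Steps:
$q = 20570$ ($q = 24035 - 3465 = 20570$)
$11050 - q = 11050 - 20570 = -9520$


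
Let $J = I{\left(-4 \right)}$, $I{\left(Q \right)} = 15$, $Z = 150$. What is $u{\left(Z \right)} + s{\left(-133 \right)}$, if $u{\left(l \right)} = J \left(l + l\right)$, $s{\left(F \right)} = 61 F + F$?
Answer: $-3746$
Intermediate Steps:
$J = 15$
$s{\left(F \right)} = 62 F$
$u{\left(l \right)} = 30 l$ ($u{\left(l \right)} = 15 \left(l + l\right) = 15 \cdot 2 l = 30 l$)
$u{\left(Z \right)} + s{\left(-133 \right)} = 30 \cdot 150 + 62 \left(-133\right) = 4500 - 8246 = -3746$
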